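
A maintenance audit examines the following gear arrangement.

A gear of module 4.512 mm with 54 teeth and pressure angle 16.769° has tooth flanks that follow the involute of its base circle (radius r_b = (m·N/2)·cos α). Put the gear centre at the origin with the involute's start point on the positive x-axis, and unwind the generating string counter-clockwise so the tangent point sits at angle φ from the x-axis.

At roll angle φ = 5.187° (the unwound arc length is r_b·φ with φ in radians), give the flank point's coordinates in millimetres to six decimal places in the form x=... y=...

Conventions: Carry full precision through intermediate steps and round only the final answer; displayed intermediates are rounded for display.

topology: single-mesh involute geometry — m = 4.512, N = 54
pitch radius r_p = m·N/2 = 4.512·54/2 = 121.824000
base radius r_b = r_p·cos α = 121.824000·cos 16.769° = 116.643524
roll angle φ = 5.187° = 0.09053023 rad
x = r_b·(cos φ + φ·sin φ) = 117.120534
y = r_b·(sin φ − φ·cos φ) = 0.028825

x=117.120534 y=0.028825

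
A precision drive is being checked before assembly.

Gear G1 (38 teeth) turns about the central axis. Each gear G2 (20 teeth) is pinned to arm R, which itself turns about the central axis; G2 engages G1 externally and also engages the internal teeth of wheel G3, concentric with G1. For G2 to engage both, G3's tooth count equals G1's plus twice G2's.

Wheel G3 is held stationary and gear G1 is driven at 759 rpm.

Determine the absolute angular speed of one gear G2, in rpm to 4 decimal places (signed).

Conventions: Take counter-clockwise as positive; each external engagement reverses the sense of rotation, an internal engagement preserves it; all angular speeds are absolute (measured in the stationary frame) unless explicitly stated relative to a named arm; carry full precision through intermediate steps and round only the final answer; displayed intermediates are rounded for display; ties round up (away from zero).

class = planetary set [G3 = 38+2·20 = 78; Willis about the carrier]
normalise by the input: solve with ω_sun = 1, then scale by 759 rpm
ring teeth: 38 + 2·20 = 78
38(ω_sun−ω_arm) = −78(ω_ring−ω_arm),  ω_ring = 0, ω_sun = 1
38(1−ω_arm) = −78(0−ω_arm)  ⇒  116·ω_arm = 38  ⇒  ω_arm = 19/58
sun–planet mesh: 38·(1−19/58) = −20·(ω_p−ω_arm)  ⇒  ω_p−ω_arm = -741/580
ω_p = 19/58 − 741/580 = -19/20
scale: ω_p = -19/20 × 759 rpm = -721.0500 rpm

-721.0500 rpm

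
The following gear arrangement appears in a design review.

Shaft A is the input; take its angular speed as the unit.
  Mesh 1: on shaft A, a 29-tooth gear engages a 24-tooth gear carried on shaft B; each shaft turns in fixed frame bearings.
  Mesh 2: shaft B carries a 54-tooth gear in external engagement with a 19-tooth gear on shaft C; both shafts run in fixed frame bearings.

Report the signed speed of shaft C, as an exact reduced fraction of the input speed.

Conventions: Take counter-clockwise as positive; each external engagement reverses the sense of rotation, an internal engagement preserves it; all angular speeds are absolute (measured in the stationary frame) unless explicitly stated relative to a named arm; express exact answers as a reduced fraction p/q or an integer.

261/76

2-mesh fixed-axis compound train (all bearings frame-fixed)
mesh 1 [29T→24T]: |ω|/ω_in = 1×29/24 = 29/24, sense flips to −
mesh 2 [54T→19T]: |ω|/ω_in = (29/24)×54/19 = 261/76, sense flips to +
signed output speed (× input speed) = 261/76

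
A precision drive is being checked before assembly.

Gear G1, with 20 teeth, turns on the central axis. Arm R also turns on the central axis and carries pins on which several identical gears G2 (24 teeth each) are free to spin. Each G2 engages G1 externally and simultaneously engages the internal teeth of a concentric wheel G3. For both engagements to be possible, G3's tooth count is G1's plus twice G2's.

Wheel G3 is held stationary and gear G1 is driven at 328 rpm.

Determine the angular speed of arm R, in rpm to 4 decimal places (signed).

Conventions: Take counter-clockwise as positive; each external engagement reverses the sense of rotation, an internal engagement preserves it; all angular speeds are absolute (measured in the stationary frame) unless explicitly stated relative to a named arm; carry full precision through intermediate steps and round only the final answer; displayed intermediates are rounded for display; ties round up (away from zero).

+74.5455 rpm

planetary set (20T centre, 24T on arm, 68T internal) — Willis relation
normalise by the input: solve with ω_sun = 1, then scale by 328 rpm
ring teeth: 20 + 2·24 = 68
20(ω_sun−ω_arm) = −68(ω_ring−ω_arm),  ω_ring = 0, ω_sun = 1
20(1−ω_arm) = −68(0−ω_arm)  ⇒  88·ω_arm = 20  ⇒  ω_arm = 5/22
scale: ω_arm = 5/22 × 328 rpm = +74.5455 rpm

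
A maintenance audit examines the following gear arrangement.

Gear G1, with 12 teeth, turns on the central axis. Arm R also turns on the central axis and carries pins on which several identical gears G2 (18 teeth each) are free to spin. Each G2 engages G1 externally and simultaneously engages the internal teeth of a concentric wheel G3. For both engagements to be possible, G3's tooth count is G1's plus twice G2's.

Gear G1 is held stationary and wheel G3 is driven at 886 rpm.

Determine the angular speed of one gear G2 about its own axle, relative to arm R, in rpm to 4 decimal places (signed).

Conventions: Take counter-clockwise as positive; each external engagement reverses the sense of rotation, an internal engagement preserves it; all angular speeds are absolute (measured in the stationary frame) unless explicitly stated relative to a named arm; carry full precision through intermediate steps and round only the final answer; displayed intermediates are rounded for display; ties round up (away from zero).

class = planetary set [G3 = 12+2·18 = 48; Willis about the carrier]
normalise by the input: solve with ω_ring = 1, then scale by 886 rpm
ring teeth: 12 + 2·18 = 48
12(ω_sun−ω_arm) = −48(ω_ring−ω_arm),  ω_sun = 0, ω_ring = 1
12(0−ω_arm) = −48(1−ω_arm)  ⇒  60·ω_arm = 48  ⇒  ω_arm = 4/5
sun–planet mesh: 12·(0−4/5) = −18·(ω_p−ω_arm)  ⇒  ω_p−ω_arm = 8/15
scale: ω_p−ω_arm = 8/15 × 886 rpm = +472.5333 rpm

+472.5333 rpm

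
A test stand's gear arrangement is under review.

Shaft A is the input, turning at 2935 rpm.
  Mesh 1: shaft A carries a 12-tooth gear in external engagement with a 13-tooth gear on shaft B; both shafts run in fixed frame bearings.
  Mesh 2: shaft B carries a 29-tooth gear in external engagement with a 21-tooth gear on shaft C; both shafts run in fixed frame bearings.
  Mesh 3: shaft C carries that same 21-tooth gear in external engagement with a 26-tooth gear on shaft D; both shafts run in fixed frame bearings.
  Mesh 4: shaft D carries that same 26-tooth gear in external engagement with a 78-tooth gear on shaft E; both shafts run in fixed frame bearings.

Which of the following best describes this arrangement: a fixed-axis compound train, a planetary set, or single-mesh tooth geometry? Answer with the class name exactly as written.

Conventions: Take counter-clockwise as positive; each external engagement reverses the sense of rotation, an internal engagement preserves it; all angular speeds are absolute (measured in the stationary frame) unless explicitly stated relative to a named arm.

class = fixed-axis compound train [4 meshes; 4 ratios multiply, 4 sense flips]
classification: fixed-axis compound train

fixed-axis compound train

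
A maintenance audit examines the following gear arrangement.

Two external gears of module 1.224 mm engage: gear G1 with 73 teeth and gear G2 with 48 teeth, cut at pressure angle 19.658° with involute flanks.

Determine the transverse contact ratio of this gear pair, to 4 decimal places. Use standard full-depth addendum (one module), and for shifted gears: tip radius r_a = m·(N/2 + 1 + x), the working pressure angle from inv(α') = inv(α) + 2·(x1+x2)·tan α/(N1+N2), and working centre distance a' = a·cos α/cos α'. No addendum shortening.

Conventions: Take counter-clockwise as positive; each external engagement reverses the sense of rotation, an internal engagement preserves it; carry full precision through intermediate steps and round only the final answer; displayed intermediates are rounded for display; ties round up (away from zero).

class = single-mesh tooth geometry [involute pair 73T × 48T, m = 1.224]
base radii: r_b1 = 42.072166, r_b2 = 27.663890
tip radii: r_a1 = 45.900000, r_a2 = 30.600000
no profile shift: α' = α, a' = a
action lengths: √(r_a1²−r_b1²) = 18.350554, √(r_a2²−r_b2²) = 13.079342
base pitch p_b = π·m·cos α = 3.621195
CR = (18.350554 + 13.079342 − 74.052000·sin 19.65800°)/3.621195 = 1.800077
contact ratio ≈ 1.8001

1.8001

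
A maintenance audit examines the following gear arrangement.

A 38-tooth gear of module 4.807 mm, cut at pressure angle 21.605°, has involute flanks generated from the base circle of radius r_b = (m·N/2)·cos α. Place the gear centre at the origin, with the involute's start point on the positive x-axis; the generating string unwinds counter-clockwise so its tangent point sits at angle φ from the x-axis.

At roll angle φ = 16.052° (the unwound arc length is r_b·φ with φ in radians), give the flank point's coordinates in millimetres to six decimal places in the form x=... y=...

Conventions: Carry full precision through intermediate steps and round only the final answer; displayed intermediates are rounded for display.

recognized (one wheel, involute flank): single-mesh tooth geometry, m = 4.807, N = 38
pitch radius r_p = m·N/2 = 4.807·38/2 = 91.333000
base radius r_b = r_p·cos α = 91.333000·cos 21.605° = 84.916341
roll angle φ = 16.052° = 0.28016025 rad
x = r_b·(cos φ + φ·sin φ) = 88.183765
y = r_b·(sin φ − φ·cos φ) = 0.617557

x=88.183765 y=0.617557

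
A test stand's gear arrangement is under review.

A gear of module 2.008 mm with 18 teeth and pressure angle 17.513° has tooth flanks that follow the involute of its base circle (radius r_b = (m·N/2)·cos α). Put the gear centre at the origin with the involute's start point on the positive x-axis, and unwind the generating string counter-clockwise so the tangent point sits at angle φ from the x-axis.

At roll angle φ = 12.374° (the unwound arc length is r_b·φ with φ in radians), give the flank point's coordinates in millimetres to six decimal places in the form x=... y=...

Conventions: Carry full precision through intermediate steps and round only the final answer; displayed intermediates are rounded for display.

single-mesh involute tooth geometry (18T wheel at module 2.008)
pitch radius r_p = m·N/2 = 2.008·18/2 = 18.072000
base radius r_b = r_p·cos α = 18.072000·cos 17.513° = 17.234339
roll angle φ = 12.374° = 0.21596704 rad
x = r_b·(cos φ + φ·sin φ) = 17.631585
y = r_b·(sin φ − φ·cos φ) = 0.057598

x=17.631585 y=0.057598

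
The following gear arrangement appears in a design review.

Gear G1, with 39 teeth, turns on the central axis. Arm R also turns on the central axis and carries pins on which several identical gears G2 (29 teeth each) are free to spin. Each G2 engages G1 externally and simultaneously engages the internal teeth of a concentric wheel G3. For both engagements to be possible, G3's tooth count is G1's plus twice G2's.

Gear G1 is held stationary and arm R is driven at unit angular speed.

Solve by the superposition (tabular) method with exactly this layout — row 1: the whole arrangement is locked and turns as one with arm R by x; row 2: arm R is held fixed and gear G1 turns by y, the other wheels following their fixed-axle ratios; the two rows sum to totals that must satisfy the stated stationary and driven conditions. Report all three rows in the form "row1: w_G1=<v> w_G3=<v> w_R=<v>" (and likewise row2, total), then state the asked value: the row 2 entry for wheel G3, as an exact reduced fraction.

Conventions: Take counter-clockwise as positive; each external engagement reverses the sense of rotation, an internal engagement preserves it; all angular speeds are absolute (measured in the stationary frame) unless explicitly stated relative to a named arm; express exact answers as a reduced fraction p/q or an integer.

row1: w_G1=1 w_G3=1 w_R=1
row2: w_G1=-1 w_G3=39/97 w_R=0
total: w_G1=0 w_G3=136/97 w_R=1
asked value: 39/97

class = planetary set [G3 = 39+2·29 = 97; Willis about the carrier]
superposition row 1 [locked train]: every member turns x
row 2 — arm fixed, fixed-axis ratios: sun y, ring −(39/97)·y, arm 0
boundary: total ω_sun = x + y = 0 and total ω_arm = x = 1  ⇒  y = -1, x = 1
row 2 ring = −(39/97)·(-1) = 39/97
totals (row 1 + row 2): sun 1 + (-1) = 0, ring 1 + 39/97 = 136/97, arm 1 + 0 = 1
asked cell (row2, ring) = 39/97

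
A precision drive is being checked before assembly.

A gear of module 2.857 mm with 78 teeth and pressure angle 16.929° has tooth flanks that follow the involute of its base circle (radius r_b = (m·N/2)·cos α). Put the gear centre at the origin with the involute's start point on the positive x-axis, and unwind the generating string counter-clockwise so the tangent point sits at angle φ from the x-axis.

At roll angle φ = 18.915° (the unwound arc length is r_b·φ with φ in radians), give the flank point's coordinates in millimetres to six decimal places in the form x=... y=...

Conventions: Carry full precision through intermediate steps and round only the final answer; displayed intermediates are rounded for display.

class = single-mesh tooth geometry [base-circle involute, m = 2.857, 78T]
pitch radius r_p = m·N/2 = 2.857·78/2 = 111.423000
base radius r_b = r_p·cos α = 111.423000·cos 16.929° = 106.594632
roll angle φ = 18.915° = 0.33012903 rad
x = r_b·(cos φ + φ·sin φ) = 112.245941
y = r_b·(sin φ − φ·cos φ) = 1.264517

x=112.245941 y=1.264517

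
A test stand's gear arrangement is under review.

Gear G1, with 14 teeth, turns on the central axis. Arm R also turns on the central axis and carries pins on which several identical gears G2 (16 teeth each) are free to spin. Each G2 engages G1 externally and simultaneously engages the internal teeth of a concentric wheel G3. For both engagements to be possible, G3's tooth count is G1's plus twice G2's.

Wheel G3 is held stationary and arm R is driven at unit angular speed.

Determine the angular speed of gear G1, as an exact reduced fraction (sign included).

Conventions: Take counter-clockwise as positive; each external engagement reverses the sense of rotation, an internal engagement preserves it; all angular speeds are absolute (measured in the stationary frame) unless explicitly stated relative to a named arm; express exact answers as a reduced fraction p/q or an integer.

30/7

class = planetary set [G3 = 14+2·16 = 46; Willis about the carrier]
ring teeth: 14 + 2·16 = 46
14(ω_sun−ω_arm) = −46(ω_ring−ω_arm),  ω_ring = 0, ω_arm = 1
ω_sun = 1 − (46/14)(0−1) = 30/7
exact speed ratio = 30/7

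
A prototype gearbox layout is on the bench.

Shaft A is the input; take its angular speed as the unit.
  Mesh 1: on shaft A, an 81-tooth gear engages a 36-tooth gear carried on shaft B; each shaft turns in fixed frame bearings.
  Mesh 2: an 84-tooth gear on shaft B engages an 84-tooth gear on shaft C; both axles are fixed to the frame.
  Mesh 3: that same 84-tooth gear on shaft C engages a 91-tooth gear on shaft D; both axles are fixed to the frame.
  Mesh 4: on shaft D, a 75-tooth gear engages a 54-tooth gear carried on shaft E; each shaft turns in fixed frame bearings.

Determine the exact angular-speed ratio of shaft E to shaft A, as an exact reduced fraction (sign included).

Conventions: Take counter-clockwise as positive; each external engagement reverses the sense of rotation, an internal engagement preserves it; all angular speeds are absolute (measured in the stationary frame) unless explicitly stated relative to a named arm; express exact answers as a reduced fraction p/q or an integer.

75/26

class = fixed-axis compound train [4 meshes; 4 ratios multiply, 4 sense flips]
mesh 1 [81T→36T]: running ratio 9/4, sense −
mesh 2 [84T→84T]: running ratio 9/4, sense +
mesh 3 [84T→91T]: running ratio 27/13, sense −
mesh 4 [75T→54T]: running ratio 75/26, sense +
ω_out/ω_in = 75/26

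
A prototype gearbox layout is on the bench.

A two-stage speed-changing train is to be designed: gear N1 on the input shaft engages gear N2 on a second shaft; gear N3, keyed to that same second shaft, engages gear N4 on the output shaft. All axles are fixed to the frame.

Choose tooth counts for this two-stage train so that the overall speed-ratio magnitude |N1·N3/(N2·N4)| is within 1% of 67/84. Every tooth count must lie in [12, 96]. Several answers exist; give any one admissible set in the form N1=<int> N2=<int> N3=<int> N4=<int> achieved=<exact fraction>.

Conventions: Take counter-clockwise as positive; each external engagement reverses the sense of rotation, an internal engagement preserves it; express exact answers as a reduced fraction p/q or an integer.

N1=12 N2=84 N3=67 N4=12 achieved=67/84

class = fixed-axis compound train [2-stage, 67/84 wanted]
target = 67/84 in lowest terms: an exact hit needs N1·N3 = k·67 and N2·N4 = k·84 for one integer k, every count in [12, 96]; additionally prefer no 1:1 stage (N1 ≠ N2, N3 ≠ N4)
k = 1…11: no 1:1-free in-range split of k·67 and k·84 into factor pairs; take k = 12
k = 12: N1·N3 = 804 = 12·67, N2·N4 = 1008 = 84·12
achieved = 12·67/(84·12) = 67/84; |achieved − target| = 0 ≤ 67/8400 ✓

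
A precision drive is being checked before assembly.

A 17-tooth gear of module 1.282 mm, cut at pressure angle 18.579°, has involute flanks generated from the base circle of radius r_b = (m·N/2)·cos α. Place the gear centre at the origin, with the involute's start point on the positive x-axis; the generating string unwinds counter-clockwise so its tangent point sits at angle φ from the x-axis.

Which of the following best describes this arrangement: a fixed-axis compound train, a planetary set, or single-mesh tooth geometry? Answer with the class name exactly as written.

topology: single-mesh involute geometry — m = 1.282, N = 17
classification: single-mesh tooth geometry

single-mesh tooth geometry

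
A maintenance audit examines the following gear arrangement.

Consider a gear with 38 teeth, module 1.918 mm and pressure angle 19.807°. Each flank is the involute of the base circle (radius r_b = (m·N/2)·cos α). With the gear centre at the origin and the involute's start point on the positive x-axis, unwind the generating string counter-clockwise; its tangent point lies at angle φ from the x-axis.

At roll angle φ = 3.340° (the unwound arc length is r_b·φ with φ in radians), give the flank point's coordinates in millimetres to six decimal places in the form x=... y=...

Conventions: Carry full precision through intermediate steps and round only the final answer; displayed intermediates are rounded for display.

x=34.344274 y=0.002263

single-mesh involute tooth geometry (38T wheel at module 1.918)
pitch radius r_p = m·N/2 = 1.918·38/2 = 36.442000
base radius r_b = r_p·cos α = 36.442000·cos 19.807° = 34.286069
roll angle φ = 3.340° = 0.05829400 rad
x = r_b·(cos φ + φ·sin φ) = 34.344274
y = r_b·(sin φ − φ·cos φ) = 0.002263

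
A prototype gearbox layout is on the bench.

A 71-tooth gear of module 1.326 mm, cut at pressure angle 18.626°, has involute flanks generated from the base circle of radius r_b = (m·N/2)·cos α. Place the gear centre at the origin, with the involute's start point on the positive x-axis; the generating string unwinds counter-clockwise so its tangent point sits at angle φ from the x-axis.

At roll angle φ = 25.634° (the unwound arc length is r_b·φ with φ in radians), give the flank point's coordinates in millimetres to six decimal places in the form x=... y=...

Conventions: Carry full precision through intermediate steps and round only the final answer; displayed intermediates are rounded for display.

topology: single-mesh involute geometry — m = 1.326, N = 71
pitch radius r_p = m·N/2 = 1.326·71/2 = 47.073000
base radius r_b = r_p·cos α = 47.073000·cos 18.626° = 44.607484
roll angle φ = 25.634° = 0.44739770 rad
x = r_b·(cos φ + φ·sin φ) = 48.850973
y = r_b·(sin φ − φ·cos φ) = 1.305118

x=48.850973 y=1.305118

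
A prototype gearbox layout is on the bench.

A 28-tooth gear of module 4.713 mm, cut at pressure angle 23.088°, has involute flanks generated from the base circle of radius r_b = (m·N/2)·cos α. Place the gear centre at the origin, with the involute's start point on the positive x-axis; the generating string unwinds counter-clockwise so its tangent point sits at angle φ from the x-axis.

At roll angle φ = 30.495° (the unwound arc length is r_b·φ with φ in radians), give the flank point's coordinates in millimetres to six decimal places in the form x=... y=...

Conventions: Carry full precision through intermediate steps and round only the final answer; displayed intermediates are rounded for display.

x=68.694816 y=2.964912

recognized (one wheel, involute flank): single-mesh tooth geometry, m = 4.713, N = 28
pitch radius r_p = m·N/2 = 4.713·28/2 = 65.982000
base radius r_b = r_p·cos α = 65.982000·cos 23.088° = 60.697083
roll angle φ = 30.495° = 0.53223816 rad
x = r_b·(cos φ + φ·sin φ) = 68.694816
y = r_b·(sin φ − φ·cos φ) = 2.964912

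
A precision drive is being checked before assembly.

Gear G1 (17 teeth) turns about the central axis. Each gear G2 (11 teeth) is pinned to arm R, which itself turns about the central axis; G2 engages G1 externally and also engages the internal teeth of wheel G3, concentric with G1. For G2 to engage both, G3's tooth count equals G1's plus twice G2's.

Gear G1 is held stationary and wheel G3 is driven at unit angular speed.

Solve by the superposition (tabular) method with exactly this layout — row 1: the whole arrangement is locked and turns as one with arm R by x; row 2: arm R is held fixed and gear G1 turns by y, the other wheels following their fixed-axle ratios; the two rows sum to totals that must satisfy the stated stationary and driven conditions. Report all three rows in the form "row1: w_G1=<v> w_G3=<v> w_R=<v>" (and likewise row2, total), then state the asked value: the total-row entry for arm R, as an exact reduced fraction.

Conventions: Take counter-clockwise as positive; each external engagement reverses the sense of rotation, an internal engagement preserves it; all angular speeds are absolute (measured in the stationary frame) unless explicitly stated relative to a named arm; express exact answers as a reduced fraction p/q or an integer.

planetary set (17T centre, 11T on arm, 39T internal) — Willis relation
row 1: whole set turns with the arm by x
superposition row 2 [arm held]: sun y, ring −(17/39)·y, arm 0
boundary: total ω_sun = x + y = 0 and total ω_ring = x − (17/39)·y = 1  ⇒  y = -39/56, x = 39/56
row 2 ring = −(17/39)·(-39/56) = 17/56
totals (row 1 + row 2): sun 39/56 + (-39/56) = 0, ring 39/56 + 17/56 = 1, arm 39/56 + 0 = 39/56
asked cell (total, arm) = 39/56

row1: w_G1=39/56 w_G3=39/56 w_R=39/56
row2: w_G1=-39/56 w_G3=17/56 w_R=0
total: w_G1=0 w_G3=1 w_R=39/56
asked value: 39/56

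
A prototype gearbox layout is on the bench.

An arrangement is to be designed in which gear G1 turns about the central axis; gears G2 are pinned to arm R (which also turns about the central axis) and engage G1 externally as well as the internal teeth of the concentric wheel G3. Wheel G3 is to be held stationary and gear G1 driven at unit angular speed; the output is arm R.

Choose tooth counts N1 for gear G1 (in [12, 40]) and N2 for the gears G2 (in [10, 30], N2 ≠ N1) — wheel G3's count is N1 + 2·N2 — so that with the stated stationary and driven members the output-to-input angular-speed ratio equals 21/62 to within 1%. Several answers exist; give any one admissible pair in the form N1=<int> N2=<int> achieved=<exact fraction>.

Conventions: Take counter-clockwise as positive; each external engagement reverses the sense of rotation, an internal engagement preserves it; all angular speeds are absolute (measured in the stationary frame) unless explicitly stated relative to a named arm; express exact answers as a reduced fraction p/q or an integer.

class = planetary set [ratio 21/62 wanted; Willis about the carrier]
Willis with ω_ring = 0: ω_arm/ω_sun = N1/(N1+N3); set equal to 21/62  ⇒  N3/N1 = 1/(21/62) − 1 = 41/21
N3 = N1 + 2·N2  ⇒  N2/N1 = (N3/N1 − 1)/2 = (41/21 − 1)/2 = 10/21
smallest multiple with N1 ≥ 12 and N2 ≥ 10: k = 1  ⇒  N1 = 1·21 = 21, N2 = 1·10 = 10 (N1 ≤ 40, N2 ≤ 30, N2 ≠ N1 ✓), N3 = 21 + 2·10 = 41
check: N1/(N1+N3) with N1 = 21, N3 = 41 gives 21/62; |achieved − target| = 0 ≤ 21/6200 ✓

N1=21 N2=10 achieved=21/62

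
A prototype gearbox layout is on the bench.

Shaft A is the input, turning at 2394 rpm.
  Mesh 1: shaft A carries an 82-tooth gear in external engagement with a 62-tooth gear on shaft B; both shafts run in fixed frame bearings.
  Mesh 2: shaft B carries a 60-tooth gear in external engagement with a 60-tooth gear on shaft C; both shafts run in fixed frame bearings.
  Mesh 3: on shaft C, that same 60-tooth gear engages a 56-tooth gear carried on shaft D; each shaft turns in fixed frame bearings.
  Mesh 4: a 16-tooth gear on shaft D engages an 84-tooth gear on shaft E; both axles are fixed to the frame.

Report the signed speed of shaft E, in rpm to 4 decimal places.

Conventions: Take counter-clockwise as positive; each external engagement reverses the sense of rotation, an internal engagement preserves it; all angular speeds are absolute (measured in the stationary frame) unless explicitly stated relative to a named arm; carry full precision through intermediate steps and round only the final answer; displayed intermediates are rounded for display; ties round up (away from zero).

+646.1751 rpm

4-mesh fixed-axis compound train (all bearings frame-fixed)
mesh 1 [82T→62T]: ω = 2394.0000×82/62 = 3166.2581 rpm, sense flips to −
mesh 2 [60T→60T]: ω = 3166.2581×60/60 = 3166.2581 rpm, sense flips to +
mesh 3 [60T→56T]: ω = 3166.2581×60/56 = 3392.4194 rpm, sense flips to −
mesh 4 [16T→84T]: ω = 3392.4194×16/84 = 646.1751 rpm, sense flips to +
signed output speed = +646.1751 rpm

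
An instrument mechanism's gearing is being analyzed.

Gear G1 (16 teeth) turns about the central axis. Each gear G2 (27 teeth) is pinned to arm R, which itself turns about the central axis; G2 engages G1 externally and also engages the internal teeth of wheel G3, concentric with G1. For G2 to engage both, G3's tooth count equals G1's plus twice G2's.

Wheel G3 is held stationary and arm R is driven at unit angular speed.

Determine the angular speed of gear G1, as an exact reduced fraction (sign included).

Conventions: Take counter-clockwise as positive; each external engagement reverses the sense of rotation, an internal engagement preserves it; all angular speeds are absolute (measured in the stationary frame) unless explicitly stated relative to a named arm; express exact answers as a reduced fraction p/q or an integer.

class = planetary set [G3 = 16+2·27 = 70; Willis about the carrier]
ring teeth: 16 + 2·27 = 70
16(ω_sun−ω_arm) = −70(ω_ring−ω_arm),  ω_ring = 0, ω_arm = 1
ω_sun = 1 − (70/16)(0−1) = 43/8
exact speed ratio = 43/8

43/8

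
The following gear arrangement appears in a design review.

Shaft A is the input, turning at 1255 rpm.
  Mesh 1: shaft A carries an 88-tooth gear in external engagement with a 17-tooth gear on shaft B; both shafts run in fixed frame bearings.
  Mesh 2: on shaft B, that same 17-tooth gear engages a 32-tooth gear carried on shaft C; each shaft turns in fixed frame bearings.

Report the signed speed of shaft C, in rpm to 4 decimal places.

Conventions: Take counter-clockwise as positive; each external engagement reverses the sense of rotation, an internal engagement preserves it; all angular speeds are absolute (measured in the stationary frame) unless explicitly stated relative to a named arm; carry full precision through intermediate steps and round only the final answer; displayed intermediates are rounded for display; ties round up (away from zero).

+3451.2500 rpm

2-mesh fixed-axis compound train (all bearings frame-fixed)
mesh 1 [88T→17T]: ω = 1255.0000×88/17 = 6496.4706 rpm, sense flips to −
mesh 2 [17T→32T]: ω = 6496.4706×17/32 = 3451.2500 rpm, sense flips to +
signed output speed = +3451.2500 rpm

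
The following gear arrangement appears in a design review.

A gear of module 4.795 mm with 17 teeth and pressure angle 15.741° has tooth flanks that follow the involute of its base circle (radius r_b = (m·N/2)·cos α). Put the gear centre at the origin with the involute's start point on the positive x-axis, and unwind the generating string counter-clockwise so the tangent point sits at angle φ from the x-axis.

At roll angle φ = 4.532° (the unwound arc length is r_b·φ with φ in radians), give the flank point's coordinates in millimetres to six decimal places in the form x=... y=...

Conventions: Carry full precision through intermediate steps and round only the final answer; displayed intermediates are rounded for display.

class = single-mesh tooth geometry [base-circle involute, m = 4.795, 17T]
pitch radius r_p = m·N/2 = 4.795·17/2 = 40.757500
base radius r_b = r_p·cos α = 40.757500·cos 15.741° = 39.229007
roll angle φ = 4.532° = 0.07909832 rad
x = r_b·(cos φ + φ·sin φ) = 39.351534
y = r_b·(sin φ − φ·cos φ) = 0.006467

x=39.351534 y=0.006467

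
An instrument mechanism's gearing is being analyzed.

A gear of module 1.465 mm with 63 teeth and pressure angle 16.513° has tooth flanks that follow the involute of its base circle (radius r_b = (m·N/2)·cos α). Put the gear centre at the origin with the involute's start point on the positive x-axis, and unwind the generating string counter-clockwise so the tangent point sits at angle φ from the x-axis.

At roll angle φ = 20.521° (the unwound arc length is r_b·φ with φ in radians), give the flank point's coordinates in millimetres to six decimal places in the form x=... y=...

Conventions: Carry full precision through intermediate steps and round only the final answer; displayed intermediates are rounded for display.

x=46.991573 y=0.668931

class = single-mesh tooth geometry [base-circle involute, m = 1.465, 63T]
pitch radius r_p = m·N/2 = 1.465·63/2 = 46.147500
base radius r_b = r_p·cos α = 46.147500·cos 16.513° = 44.244159
roll angle φ = 20.521° = 0.35815902 rad
x = r_b·(cos φ + φ·sin φ) = 46.991573
y = r_b·(sin φ − φ·cos φ) = 0.668931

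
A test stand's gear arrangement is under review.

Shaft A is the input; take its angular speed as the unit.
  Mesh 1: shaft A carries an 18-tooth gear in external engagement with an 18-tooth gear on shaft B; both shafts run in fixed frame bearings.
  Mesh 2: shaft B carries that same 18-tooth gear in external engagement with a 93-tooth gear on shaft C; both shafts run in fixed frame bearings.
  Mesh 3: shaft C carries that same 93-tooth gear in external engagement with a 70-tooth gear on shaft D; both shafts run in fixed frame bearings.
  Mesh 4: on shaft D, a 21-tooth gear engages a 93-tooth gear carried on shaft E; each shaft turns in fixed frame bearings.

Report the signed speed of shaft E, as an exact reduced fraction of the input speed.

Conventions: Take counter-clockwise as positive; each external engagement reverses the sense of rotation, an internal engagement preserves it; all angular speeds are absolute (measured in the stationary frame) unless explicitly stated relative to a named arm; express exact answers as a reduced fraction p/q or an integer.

4-mesh fixed-axis compound train (all bearings frame-fixed)
mesh 1 [18T→18T]: |ω|/ω_in = 1×18/18 = 1, sense flips to −
mesh 2 [18T→93T]: |ω|/ω_in = 1×18/93 = 6/31, sense flips to +
mesh 3 [93T→70T]: |ω|/ω_in = (6/31)×93/70 = 9/35, sense flips to −
mesh 4 [21T→93T]: |ω|/ω_in = (9/35)×21/93 = 9/155, sense flips to +
signed output speed (× input speed) = 9/155

9/155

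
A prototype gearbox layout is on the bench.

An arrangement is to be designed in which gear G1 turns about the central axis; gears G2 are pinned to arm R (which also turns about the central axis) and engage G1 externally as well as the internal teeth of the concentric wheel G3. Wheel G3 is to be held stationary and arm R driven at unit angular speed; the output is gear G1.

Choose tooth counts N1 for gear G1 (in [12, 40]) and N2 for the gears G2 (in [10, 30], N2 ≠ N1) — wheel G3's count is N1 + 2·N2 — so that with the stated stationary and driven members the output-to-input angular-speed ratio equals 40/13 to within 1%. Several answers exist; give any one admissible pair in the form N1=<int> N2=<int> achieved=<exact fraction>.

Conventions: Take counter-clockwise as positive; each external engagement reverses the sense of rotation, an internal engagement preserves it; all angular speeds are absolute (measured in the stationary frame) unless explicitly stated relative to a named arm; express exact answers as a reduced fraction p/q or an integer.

class = planetary set [ratio 40/13 wanted; Willis about the carrier]
Willis with ω_ring = 0: ω_sun/ω_arm = (N1+N3)/N1; set equal to 40/13  ⇒  N3/N1 = 40/13 − 1 = 27/13
N3 = N1 + 2·N2  ⇒  N2/N1 = (N3/N1 − 1)/2 = (27/13 − 1)/2 = 7/13
smallest multiple with N1 ≥ 12 and N2 ≥ 10: k = 2  ⇒  N1 = 2·13 = 26, N2 = 2·7 = 14 (N1 ≤ 40, N2 ≤ 30, N2 ≠ N1 ✓), N3 = 26 + 2·14 = 54
check: (N1+N3)/N1 with N1 = 26, N3 = 54 gives 40/13; |achieved − target| = 0 ≤ 2/65 ✓

N1=26 N2=14 achieved=40/13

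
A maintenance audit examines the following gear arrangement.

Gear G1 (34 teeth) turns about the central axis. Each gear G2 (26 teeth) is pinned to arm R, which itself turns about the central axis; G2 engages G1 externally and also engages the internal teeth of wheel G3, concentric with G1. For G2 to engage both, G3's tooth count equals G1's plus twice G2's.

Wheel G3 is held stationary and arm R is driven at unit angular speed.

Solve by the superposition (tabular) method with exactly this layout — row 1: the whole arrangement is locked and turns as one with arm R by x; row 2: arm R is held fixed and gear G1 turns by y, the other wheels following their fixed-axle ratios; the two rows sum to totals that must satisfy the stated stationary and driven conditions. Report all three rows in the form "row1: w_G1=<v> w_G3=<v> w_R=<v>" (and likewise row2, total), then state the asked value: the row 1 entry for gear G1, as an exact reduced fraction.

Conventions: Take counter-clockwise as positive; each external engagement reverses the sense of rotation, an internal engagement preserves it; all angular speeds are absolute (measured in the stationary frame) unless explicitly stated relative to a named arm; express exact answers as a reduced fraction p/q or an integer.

row1: w_G1=1 w_G3=1 w_R=1
row2: w_G1=43/17 w_G3=-1 w_R=0
total: w_G1=60/17 w_G3=0 w_R=1
asked value: 1

recognized (axles ride arm R): planetary set, 34/26/86 teeth
row 1 — lock + rotate with arm: ω_sun = ω_ring = ω_arm = x
row 2: sun turns y, ring = −(34/86)·y, arm 0
boundary: total ω_ring = x − (34/86)·y = 0 and total ω_arm = x = 1  ⇒  y = 43/17, x = 1
row 2 ring = −(34/86)·43/17 = -1
totals (row 1 + row 2): sun 1 + 43/17 = 60/17, ring 1 + (-1) = 0, arm 1 + 0 = 1
asked cell (row1, sun) = 1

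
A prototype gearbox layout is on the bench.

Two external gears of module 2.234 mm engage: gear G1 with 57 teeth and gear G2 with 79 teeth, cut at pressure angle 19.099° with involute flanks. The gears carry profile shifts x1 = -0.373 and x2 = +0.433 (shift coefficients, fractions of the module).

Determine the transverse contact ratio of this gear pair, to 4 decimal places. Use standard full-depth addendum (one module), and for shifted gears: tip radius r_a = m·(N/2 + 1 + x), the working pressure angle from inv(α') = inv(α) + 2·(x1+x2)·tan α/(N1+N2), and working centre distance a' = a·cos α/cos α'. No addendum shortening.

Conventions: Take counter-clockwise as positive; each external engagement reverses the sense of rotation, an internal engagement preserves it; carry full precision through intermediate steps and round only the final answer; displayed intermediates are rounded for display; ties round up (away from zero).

1.8408

single-mesh involute tooth geometry (57T engaging 79T at module 2.234)
base radii: r_b1 = 60.164316, r_b2 = 83.385631
tip radii: r_a1 = 65.069718, r_a2 = 91.444322
inv(α') = inv(19.099°) + 2·(-0.373+0.433)·tan α/(57+79) = 0.01322659  ⇒  α' = 19.24381°
a' = a·cos α / cos α' = 151.9120·cos 19.099°/cos 19.24381° = 152.045552
action lengths: √(r_a1²−r_b1²) = 24.785546, √(r_a2²−r_b2²) = 37.535325
base pitch p_b = π·m·cos α = 6.631992
CR = (24.785546 + 37.535325 − 152.045552·sin 19.24381°)/6.631992 = 1.840830
contact ratio ≈ 1.8408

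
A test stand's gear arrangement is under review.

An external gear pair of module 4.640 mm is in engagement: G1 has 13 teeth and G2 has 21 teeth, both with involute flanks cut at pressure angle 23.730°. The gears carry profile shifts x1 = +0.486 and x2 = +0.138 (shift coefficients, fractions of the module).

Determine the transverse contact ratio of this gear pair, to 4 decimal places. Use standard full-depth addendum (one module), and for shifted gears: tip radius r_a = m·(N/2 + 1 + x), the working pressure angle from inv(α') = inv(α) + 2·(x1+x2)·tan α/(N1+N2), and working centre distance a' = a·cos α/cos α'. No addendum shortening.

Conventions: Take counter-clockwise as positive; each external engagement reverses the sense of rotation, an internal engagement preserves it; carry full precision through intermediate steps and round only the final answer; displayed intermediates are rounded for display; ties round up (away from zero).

class = single-mesh tooth geometry [involute pair 13T × 21T, m = 4.640]
base radii: r_b1 = 27.610033, r_b2 = 44.600822
tip radii: r_a1 = 37.055040, r_a2 = 54.000320
inv(α') = inv(23.730°) + 2·(+0.486+0.138)·tan α/(13+21) = 0.04156300  ⇒  α' = 27.70155°
a' = a·cos α / cos α' = 78.8800·cos 23.730°/cos 27.70155° = 81.559070
action lengths: √(r_a1²−r_b1²) = 24.713601, √(r_a2²−r_b2²) = 30.443411
base pitch p_b = π·m·cos α = 13.344535
CR = (24.713601 + 30.443411 − 81.559070·sin 27.70155°)/13.344535 = 1.292137
contact ratio ≈ 1.2921

1.2921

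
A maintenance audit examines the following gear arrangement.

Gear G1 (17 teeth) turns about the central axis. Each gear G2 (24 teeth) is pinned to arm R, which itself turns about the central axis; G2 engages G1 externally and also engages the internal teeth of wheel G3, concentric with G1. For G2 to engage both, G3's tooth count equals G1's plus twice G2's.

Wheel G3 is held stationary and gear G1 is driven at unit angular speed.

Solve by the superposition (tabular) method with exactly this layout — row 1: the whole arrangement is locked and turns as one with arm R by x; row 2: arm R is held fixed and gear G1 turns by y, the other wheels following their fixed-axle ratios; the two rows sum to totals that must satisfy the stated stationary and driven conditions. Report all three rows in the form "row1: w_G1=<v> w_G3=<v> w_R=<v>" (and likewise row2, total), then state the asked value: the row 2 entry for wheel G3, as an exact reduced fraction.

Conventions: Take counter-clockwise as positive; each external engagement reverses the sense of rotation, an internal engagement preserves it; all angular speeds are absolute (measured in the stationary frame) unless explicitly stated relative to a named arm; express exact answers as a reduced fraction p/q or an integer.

recognized (axles ride arm R): planetary set, 17/24/65 teeth
superposition row 1 [locked train]: every member turns x
row 2 (arm held, sun turns y): ω_ring = −(17/65)·y, ω_arm = 0
boundary: total ω_ring = x − (17/65)·y = 0 and total ω_sun = x + y = 1  ⇒  y = 65/82, x = 17/82
row 2 ring = −(17/65)·65/82 = -17/82
totals (row 1 + row 2): sun 17/82 + 65/82 = 1, ring 17/82 + (-17/82) = 0, arm 17/82 + 0 = 17/82
asked cell (row2, ring) = -17/82

row1: w_G1=17/82 w_G3=17/82 w_R=17/82
row2: w_G1=65/82 w_G3=-17/82 w_R=0
total: w_G1=1 w_G3=0 w_R=17/82
asked value: -17/82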